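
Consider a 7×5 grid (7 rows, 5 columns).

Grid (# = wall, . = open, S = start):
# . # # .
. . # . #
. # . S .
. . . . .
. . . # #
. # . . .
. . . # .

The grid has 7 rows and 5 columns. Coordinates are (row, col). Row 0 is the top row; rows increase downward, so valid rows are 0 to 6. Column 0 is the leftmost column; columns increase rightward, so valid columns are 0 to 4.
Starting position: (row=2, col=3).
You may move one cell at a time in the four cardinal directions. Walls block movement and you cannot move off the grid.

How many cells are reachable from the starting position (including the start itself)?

Answer: Reachable cells: 24

Derivation:
BFS flood-fill from (row=2, col=3):
  Distance 0: (row=2, col=3)
  Distance 1: (row=1, col=3), (row=2, col=2), (row=2, col=4), (row=3, col=3)
  Distance 2: (row=3, col=2), (row=3, col=4)
  Distance 3: (row=3, col=1), (row=4, col=2)
  Distance 4: (row=3, col=0), (row=4, col=1), (row=5, col=2)
  Distance 5: (row=2, col=0), (row=4, col=0), (row=5, col=3), (row=6, col=2)
  Distance 6: (row=1, col=0), (row=5, col=0), (row=5, col=4), (row=6, col=1)
  Distance 7: (row=1, col=1), (row=6, col=0), (row=6, col=4)
  Distance 8: (row=0, col=1)
Total reachable: 24 (grid has 25 open cells total)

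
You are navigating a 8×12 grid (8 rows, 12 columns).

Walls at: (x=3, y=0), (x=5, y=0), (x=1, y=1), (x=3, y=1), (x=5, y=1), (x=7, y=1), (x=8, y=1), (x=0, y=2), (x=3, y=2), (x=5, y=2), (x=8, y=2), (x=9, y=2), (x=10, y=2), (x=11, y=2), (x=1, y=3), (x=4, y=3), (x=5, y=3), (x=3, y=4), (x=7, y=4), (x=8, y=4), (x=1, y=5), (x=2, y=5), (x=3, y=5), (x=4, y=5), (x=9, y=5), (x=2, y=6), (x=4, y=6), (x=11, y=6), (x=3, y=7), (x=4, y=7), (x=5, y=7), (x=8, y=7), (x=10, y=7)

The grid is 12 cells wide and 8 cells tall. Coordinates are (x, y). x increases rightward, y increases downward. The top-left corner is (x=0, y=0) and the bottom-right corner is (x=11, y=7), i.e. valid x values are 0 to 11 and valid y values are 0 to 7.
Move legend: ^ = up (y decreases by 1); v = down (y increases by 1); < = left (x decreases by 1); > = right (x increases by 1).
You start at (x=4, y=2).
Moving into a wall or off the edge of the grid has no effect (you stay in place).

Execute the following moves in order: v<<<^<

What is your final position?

Start: (x=4, y=2)
  v (down): blocked, stay at (x=4, y=2)
  [×3]< (left): blocked, stay at (x=4, y=2)
  ^ (up): (x=4, y=2) -> (x=4, y=1)
  < (left): blocked, stay at (x=4, y=1)
Final: (x=4, y=1)

Answer: Final position: (x=4, y=1)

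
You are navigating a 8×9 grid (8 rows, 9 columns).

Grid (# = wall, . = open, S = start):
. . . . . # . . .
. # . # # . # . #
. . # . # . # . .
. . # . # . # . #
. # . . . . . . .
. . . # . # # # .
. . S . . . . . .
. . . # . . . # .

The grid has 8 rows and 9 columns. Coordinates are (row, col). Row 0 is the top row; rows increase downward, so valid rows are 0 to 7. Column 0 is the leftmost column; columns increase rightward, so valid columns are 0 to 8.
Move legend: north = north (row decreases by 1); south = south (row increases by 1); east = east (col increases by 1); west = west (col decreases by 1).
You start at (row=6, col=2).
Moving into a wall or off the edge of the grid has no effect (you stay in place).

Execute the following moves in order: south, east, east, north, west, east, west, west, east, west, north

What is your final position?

Start: (row=6, col=2)
  south (south): (row=6, col=2) -> (row=7, col=2)
  east (east): blocked, stay at (row=7, col=2)
  east (east): blocked, stay at (row=7, col=2)
  north (north): (row=7, col=2) -> (row=6, col=2)
  west (west): (row=6, col=2) -> (row=6, col=1)
  east (east): (row=6, col=1) -> (row=6, col=2)
  west (west): (row=6, col=2) -> (row=6, col=1)
  west (west): (row=6, col=1) -> (row=6, col=0)
  east (east): (row=6, col=0) -> (row=6, col=1)
  west (west): (row=6, col=1) -> (row=6, col=0)
  north (north): (row=6, col=0) -> (row=5, col=0)
Final: (row=5, col=0)

Answer: Final position: (row=5, col=0)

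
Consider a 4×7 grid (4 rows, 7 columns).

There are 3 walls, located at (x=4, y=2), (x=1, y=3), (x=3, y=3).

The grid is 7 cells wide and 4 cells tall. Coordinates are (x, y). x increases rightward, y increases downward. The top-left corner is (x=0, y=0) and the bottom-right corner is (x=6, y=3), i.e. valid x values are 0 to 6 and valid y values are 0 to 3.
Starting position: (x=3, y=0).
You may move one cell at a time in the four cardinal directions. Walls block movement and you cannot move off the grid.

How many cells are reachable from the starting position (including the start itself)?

Answer: Reachable cells: 25

Derivation:
BFS flood-fill from (x=3, y=0):
  Distance 0: (x=3, y=0)
  Distance 1: (x=2, y=0), (x=4, y=0), (x=3, y=1)
  Distance 2: (x=1, y=0), (x=5, y=0), (x=2, y=1), (x=4, y=1), (x=3, y=2)
  Distance 3: (x=0, y=0), (x=6, y=0), (x=1, y=1), (x=5, y=1), (x=2, y=2)
  Distance 4: (x=0, y=1), (x=6, y=1), (x=1, y=2), (x=5, y=2), (x=2, y=3)
  Distance 5: (x=0, y=2), (x=6, y=2), (x=5, y=3)
  Distance 6: (x=0, y=3), (x=4, y=3), (x=6, y=3)
Total reachable: 25 (grid has 25 open cells total)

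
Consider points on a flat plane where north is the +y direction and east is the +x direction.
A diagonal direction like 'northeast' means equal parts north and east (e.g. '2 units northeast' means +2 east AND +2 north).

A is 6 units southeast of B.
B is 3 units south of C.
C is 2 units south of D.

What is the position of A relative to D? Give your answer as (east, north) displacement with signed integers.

Place D at the origin (east=0, north=0).
  C is 2 units south of D: delta (east=+0, north=-2); C at (east=0, north=-2).
  B is 3 units south of C: delta (east=+0, north=-3); B at (east=0, north=-5).
  A is 6 units southeast of B: delta (east=+6, north=-6); A at (east=6, north=-11).
Therefore A relative to D: (east=6, north=-11).

Answer: A is at (east=6, north=-11) relative to D.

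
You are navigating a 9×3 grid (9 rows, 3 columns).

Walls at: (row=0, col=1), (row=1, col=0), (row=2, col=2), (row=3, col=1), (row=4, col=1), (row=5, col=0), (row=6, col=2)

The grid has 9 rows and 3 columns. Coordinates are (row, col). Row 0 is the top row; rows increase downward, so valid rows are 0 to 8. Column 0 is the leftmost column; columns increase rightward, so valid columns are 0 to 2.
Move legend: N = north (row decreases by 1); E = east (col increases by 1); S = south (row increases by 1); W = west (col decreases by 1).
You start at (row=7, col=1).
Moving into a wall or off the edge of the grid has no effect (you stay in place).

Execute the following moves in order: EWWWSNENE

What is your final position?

Answer: Final position: (row=6, col=1)

Derivation:
Start: (row=7, col=1)
  E (east): (row=7, col=1) -> (row=7, col=2)
  W (west): (row=7, col=2) -> (row=7, col=1)
  W (west): (row=7, col=1) -> (row=7, col=0)
  W (west): blocked, stay at (row=7, col=0)
  S (south): (row=7, col=0) -> (row=8, col=0)
  N (north): (row=8, col=0) -> (row=7, col=0)
  E (east): (row=7, col=0) -> (row=7, col=1)
  N (north): (row=7, col=1) -> (row=6, col=1)
  E (east): blocked, stay at (row=6, col=1)
Final: (row=6, col=1)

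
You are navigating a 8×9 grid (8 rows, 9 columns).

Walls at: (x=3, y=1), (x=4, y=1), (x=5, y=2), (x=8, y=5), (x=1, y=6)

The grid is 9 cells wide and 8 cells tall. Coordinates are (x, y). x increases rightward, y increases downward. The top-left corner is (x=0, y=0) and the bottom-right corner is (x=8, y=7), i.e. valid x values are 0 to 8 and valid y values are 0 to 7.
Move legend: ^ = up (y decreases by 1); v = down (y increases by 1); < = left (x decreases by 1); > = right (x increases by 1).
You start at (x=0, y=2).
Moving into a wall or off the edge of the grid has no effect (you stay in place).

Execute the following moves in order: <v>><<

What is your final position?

Answer: Final position: (x=0, y=3)

Derivation:
Start: (x=0, y=2)
  < (left): blocked, stay at (x=0, y=2)
  v (down): (x=0, y=2) -> (x=0, y=3)
  > (right): (x=0, y=3) -> (x=1, y=3)
  > (right): (x=1, y=3) -> (x=2, y=3)
  < (left): (x=2, y=3) -> (x=1, y=3)
  < (left): (x=1, y=3) -> (x=0, y=3)
Final: (x=0, y=3)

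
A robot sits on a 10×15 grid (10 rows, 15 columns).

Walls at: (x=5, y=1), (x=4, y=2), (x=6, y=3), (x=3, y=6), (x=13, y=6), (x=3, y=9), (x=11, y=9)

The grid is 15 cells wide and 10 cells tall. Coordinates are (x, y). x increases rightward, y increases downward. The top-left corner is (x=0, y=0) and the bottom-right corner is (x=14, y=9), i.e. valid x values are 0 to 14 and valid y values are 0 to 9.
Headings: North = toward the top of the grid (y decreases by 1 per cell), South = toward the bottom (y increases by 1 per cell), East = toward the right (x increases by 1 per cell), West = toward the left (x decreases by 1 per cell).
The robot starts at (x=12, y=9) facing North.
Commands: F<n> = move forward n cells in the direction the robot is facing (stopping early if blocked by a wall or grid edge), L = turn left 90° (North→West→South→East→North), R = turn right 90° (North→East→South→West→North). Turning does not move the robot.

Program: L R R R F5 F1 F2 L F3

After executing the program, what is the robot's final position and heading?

Answer: Final position: (x=14, y=9), facing East

Derivation:
Start: (x=12, y=9), facing North
  L: turn left, now facing West
  R: turn right, now facing North
  R: turn right, now facing East
  R: turn right, now facing South
  F5: move forward 0/5 (blocked), now at (x=12, y=9)
  F1: move forward 0/1 (blocked), now at (x=12, y=9)
  F2: move forward 0/2 (blocked), now at (x=12, y=9)
  L: turn left, now facing East
  F3: move forward 2/3 (blocked), now at (x=14, y=9)
Final: (x=14, y=9), facing East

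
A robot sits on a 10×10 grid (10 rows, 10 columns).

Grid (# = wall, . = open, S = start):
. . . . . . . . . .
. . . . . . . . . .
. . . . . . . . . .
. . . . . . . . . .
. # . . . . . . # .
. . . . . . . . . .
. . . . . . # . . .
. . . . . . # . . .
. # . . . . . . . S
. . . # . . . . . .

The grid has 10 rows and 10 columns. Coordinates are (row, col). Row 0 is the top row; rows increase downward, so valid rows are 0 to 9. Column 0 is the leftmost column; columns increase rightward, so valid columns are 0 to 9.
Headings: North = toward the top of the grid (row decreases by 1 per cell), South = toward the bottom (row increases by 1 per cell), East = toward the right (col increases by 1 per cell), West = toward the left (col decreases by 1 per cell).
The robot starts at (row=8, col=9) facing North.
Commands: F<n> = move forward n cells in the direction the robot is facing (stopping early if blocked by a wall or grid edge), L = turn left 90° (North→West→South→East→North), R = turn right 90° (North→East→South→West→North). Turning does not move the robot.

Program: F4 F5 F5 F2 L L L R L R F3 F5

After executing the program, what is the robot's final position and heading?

Start: (row=8, col=9), facing North
  F4: move forward 4, now at (row=4, col=9)
  F5: move forward 4/5 (blocked), now at (row=0, col=9)
  F5: move forward 0/5 (blocked), now at (row=0, col=9)
  F2: move forward 0/2 (blocked), now at (row=0, col=9)
  L: turn left, now facing West
  L: turn left, now facing South
  L: turn left, now facing East
  R: turn right, now facing South
  L: turn left, now facing East
  R: turn right, now facing South
  F3: move forward 3, now at (row=3, col=9)
  F5: move forward 5, now at (row=8, col=9)
Final: (row=8, col=9), facing South

Answer: Final position: (row=8, col=9), facing South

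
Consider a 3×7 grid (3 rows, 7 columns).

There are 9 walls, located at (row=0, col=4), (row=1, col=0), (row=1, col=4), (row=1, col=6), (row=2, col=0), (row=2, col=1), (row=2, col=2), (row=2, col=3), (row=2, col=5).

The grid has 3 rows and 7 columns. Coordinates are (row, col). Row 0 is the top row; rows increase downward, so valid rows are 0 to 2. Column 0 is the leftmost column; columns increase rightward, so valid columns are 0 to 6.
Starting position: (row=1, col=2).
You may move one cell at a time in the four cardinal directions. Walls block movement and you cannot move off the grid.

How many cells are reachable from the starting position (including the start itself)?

Answer: Reachable cells: 7

Derivation:
BFS flood-fill from (row=1, col=2):
  Distance 0: (row=1, col=2)
  Distance 1: (row=0, col=2), (row=1, col=1), (row=1, col=3)
  Distance 2: (row=0, col=1), (row=0, col=3)
  Distance 3: (row=0, col=0)
Total reachable: 7 (grid has 12 open cells total)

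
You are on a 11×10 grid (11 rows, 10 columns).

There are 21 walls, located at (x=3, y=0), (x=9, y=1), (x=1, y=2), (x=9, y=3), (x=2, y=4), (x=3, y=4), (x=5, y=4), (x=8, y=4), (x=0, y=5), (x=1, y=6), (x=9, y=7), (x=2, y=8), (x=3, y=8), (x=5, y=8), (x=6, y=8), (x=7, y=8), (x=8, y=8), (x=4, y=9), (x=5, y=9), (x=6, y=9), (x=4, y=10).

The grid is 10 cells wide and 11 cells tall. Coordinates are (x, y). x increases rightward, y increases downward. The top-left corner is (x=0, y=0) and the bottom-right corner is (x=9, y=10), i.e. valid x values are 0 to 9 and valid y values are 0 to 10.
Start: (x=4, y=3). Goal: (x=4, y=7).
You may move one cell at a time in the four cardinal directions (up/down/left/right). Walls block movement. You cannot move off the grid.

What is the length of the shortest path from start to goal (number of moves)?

Answer: Shortest path length: 4

Derivation:
BFS from (x=4, y=3) until reaching (x=4, y=7):
  Distance 0: (x=4, y=3)
  Distance 1: (x=4, y=2), (x=3, y=3), (x=5, y=3), (x=4, y=4)
  Distance 2: (x=4, y=1), (x=3, y=2), (x=5, y=2), (x=2, y=3), (x=6, y=3), (x=4, y=5)
  Distance 3: (x=4, y=0), (x=3, y=1), (x=5, y=1), (x=2, y=2), (x=6, y=2), (x=1, y=3), (x=7, y=3), (x=6, y=4), (x=3, y=5), (x=5, y=5), (x=4, y=6)
  Distance 4: (x=5, y=0), (x=2, y=1), (x=6, y=1), (x=7, y=2), (x=0, y=3), (x=8, y=3), (x=1, y=4), (x=7, y=4), (x=2, y=5), (x=6, y=5), (x=3, y=6), (x=5, y=6), (x=4, y=7)  <- goal reached here
One shortest path (4 moves): (x=4, y=3) -> (x=4, y=4) -> (x=4, y=5) -> (x=4, y=6) -> (x=4, y=7)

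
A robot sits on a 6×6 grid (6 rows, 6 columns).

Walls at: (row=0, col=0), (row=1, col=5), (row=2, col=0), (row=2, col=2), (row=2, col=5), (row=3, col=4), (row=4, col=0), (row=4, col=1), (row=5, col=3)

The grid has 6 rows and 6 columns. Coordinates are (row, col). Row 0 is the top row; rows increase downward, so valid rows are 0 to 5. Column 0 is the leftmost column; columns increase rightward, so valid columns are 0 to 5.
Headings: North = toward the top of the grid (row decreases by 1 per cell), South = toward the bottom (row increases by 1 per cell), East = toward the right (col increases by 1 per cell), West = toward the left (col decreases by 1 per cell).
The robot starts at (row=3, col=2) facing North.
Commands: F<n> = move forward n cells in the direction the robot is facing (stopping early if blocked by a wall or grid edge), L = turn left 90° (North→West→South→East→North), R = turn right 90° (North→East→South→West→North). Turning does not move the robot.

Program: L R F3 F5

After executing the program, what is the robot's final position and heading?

Start: (row=3, col=2), facing North
  L: turn left, now facing West
  R: turn right, now facing North
  F3: move forward 0/3 (blocked), now at (row=3, col=2)
  F5: move forward 0/5 (blocked), now at (row=3, col=2)
Final: (row=3, col=2), facing North

Answer: Final position: (row=3, col=2), facing North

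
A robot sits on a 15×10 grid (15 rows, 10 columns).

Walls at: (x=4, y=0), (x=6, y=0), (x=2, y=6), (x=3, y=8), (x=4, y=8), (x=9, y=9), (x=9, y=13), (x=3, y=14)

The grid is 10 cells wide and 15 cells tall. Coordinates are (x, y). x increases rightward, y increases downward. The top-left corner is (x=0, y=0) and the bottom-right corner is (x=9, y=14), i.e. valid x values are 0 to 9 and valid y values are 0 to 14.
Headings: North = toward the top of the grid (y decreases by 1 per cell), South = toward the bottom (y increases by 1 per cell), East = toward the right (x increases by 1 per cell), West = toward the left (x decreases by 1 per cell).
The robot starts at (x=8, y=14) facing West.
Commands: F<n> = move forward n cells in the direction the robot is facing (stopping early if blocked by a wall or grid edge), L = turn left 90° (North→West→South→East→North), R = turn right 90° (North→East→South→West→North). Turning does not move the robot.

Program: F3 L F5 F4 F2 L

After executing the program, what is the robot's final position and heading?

Start: (x=8, y=14), facing West
  F3: move forward 3, now at (x=5, y=14)
  L: turn left, now facing South
  F5: move forward 0/5 (blocked), now at (x=5, y=14)
  F4: move forward 0/4 (blocked), now at (x=5, y=14)
  F2: move forward 0/2 (blocked), now at (x=5, y=14)
  L: turn left, now facing East
Final: (x=5, y=14), facing East

Answer: Final position: (x=5, y=14), facing East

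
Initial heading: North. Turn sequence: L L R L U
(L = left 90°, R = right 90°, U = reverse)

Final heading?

Start: North
  L (left (90° counter-clockwise)) -> West
  L (left (90° counter-clockwise)) -> South
  R (right (90° clockwise)) -> West
  L (left (90° counter-clockwise)) -> South
  U (U-turn (180°)) -> North
Final: North

Answer: Final heading: North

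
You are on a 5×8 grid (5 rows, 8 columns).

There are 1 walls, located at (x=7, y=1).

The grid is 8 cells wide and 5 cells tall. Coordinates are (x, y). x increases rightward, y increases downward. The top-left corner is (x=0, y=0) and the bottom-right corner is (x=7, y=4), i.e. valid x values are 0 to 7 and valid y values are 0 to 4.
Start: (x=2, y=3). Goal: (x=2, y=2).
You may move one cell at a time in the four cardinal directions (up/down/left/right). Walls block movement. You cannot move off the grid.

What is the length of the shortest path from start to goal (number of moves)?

Answer: Shortest path length: 1

Derivation:
BFS from (x=2, y=3) until reaching (x=2, y=2):
  Distance 0: (x=2, y=3)
  Distance 1: (x=2, y=2), (x=1, y=3), (x=3, y=3), (x=2, y=4)  <- goal reached here
One shortest path (1 moves): (x=2, y=3) -> (x=2, y=2)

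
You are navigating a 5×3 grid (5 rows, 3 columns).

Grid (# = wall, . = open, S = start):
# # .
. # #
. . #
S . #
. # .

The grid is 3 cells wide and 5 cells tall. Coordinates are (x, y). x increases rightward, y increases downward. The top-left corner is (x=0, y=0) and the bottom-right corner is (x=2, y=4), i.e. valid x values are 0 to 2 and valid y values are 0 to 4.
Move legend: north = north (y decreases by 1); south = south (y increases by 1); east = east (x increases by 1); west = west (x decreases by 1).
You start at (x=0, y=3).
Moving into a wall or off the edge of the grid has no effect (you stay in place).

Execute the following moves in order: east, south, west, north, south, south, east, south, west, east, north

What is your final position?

Start: (x=0, y=3)
  east (east): (x=0, y=3) -> (x=1, y=3)
  south (south): blocked, stay at (x=1, y=3)
  west (west): (x=1, y=3) -> (x=0, y=3)
  north (north): (x=0, y=3) -> (x=0, y=2)
  south (south): (x=0, y=2) -> (x=0, y=3)
  south (south): (x=0, y=3) -> (x=0, y=4)
  east (east): blocked, stay at (x=0, y=4)
  south (south): blocked, stay at (x=0, y=4)
  west (west): blocked, stay at (x=0, y=4)
  east (east): blocked, stay at (x=0, y=4)
  north (north): (x=0, y=4) -> (x=0, y=3)
Final: (x=0, y=3)

Answer: Final position: (x=0, y=3)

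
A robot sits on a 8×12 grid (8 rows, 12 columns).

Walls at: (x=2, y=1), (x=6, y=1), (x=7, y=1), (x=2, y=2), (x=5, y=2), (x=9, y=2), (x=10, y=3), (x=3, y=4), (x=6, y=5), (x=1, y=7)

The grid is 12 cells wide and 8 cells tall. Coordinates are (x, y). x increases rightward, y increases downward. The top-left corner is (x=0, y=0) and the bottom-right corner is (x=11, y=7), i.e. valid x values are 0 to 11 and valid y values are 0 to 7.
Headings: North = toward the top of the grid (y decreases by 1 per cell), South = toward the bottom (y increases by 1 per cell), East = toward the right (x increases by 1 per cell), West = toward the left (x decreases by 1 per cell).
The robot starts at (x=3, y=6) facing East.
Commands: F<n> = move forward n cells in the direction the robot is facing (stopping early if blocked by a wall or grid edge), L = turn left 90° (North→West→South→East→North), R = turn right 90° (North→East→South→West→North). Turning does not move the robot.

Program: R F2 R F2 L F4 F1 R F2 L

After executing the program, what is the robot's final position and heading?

Answer: Final position: (x=2, y=7), facing South

Derivation:
Start: (x=3, y=6), facing East
  R: turn right, now facing South
  F2: move forward 1/2 (blocked), now at (x=3, y=7)
  R: turn right, now facing West
  F2: move forward 1/2 (blocked), now at (x=2, y=7)
  L: turn left, now facing South
  F4: move forward 0/4 (blocked), now at (x=2, y=7)
  F1: move forward 0/1 (blocked), now at (x=2, y=7)
  R: turn right, now facing West
  F2: move forward 0/2 (blocked), now at (x=2, y=7)
  L: turn left, now facing South
Final: (x=2, y=7), facing South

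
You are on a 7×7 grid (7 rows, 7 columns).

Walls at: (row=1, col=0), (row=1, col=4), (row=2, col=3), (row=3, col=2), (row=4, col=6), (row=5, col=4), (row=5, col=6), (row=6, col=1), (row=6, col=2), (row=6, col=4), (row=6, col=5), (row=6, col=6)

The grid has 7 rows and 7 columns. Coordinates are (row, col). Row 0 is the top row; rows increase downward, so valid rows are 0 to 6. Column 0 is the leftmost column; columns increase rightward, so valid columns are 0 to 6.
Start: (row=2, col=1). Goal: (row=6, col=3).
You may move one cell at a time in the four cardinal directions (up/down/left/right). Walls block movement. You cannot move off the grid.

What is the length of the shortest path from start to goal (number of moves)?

Answer: Shortest path length: 6

Derivation:
BFS from (row=2, col=1) until reaching (row=6, col=3):
  Distance 0: (row=2, col=1)
  Distance 1: (row=1, col=1), (row=2, col=0), (row=2, col=2), (row=3, col=1)
  Distance 2: (row=0, col=1), (row=1, col=2), (row=3, col=0), (row=4, col=1)
  Distance 3: (row=0, col=0), (row=0, col=2), (row=1, col=3), (row=4, col=0), (row=4, col=2), (row=5, col=1)
  Distance 4: (row=0, col=3), (row=4, col=3), (row=5, col=0), (row=5, col=2)
  Distance 5: (row=0, col=4), (row=3, col=3), (row=4, col=4), (row=5, col=3), (row=6, col=0)
  Distance 6: (row=0, col=5), (row=3, col=4), (row=4, col=5), (row=6, col=3)  <- goal reached here
One shortest path (6 moves): (row=2, col=1) -> (row=3, col=1) -> (row=4, col=1) -> (row=4, col=2) -> (row=4, col=3) -> (row=5, col=3) -> (row=6, col=3)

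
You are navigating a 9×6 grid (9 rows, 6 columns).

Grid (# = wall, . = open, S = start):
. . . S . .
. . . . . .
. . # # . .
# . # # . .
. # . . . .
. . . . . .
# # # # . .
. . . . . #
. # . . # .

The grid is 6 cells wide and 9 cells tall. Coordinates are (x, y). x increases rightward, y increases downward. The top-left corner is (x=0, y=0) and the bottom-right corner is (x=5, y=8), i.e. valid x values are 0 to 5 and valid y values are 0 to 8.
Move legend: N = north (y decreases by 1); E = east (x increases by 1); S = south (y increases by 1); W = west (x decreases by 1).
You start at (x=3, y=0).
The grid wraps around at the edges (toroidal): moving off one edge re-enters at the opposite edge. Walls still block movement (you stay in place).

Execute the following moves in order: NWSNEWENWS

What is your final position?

Answer: Final position: (x=2, y=8)

Derivation:
Start: (x=3, y=0)
  N (north): (x=3, y=0) -> (x=3, y=8)
  W (west): (x=3, y=8) -> (x=2, y=8)
  S (south): (x=2, y=8) -> (x=2, y=0)
  N (north): (x=2, y=0) -> (x=2, y=8)
  E (east): (x=2, y=8) -> (x=3, y=8)
  W (west): (x=3, y=8) -> (x=2, y=8)
  E (east): (x=2, y=8) -> (x=3, y=8)
  N (north): (x=3, y=8) -> (x=3, y=7)
  W (west): (x=3, y=7) -> (x=2, y=7)
  S (south): (x=2, y=7) -> (x=2, y=8)
Final: (x=2, y=8)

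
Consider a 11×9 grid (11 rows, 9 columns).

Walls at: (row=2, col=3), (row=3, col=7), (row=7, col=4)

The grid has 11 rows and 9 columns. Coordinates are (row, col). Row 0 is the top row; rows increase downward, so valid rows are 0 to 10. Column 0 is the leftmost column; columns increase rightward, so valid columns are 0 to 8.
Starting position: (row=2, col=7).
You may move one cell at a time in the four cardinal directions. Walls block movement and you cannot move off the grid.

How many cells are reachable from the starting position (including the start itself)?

Answer: Reachable cells: 96

Derivation:
BFS flood-fill from (row=2, col=7):
  Distance 0: (row=2, col=7)
  Distance 1: (row=1, col=7), (row=2, col=6), (row=2, col=8)
  Distance 2: (row=0, col=7), (row=1, col=6), (row=1, col=8), (row=2, col=5), (row=3, col=6), (row=3, col=8)
  Distance 3: (row=0, col=6), (row=0, col=8), (row=1, col=5), (row=2, col=4), (row=3, col=5), (row=4, col=6), (row=4, col=8)
  Distance 4: (row=0, col=5), (row=1, col=4), (row=3, col=4), (row=4, col=5), (row=4, col=7), (row=5, col=6), (row=5, col=8)
  Distance 5: (row=0, col=4), (row=1, col=3), (row=3, col=3), (row=4, col=4), (row=5, col=5), (row=5, col=7), (row=6, col=6), (row=6, col=8)
  Distance 6: (row=0, col=3), (row=1, col=2), (row=3, col=2), (row=4, col=3), (row=5, col=4), (row=6, col=5), (row=6, col=7), (row=7, col=6), (row=7, col=8)
  Distance 7: (row=0, col=2), (row=1, col=1), (row=2, col=2), (row=3, col=1), (row=4, col=2), (row=5, col=3), (row=6, col=4), (row=7, col=5), (row=7, col=7), (row=8, col=6), (row=8, col=8)
  Distance 8: (row=0, col=1), (row=1, col=0), (row=2, col=1), (row=3, col=0), (row=4, col=1), (row=5, col=2), (row=6, col=3), (row=8, col=5), (row=8, col=7), (row=9, col=6), (row=9, col=8)
  Distance 9: (row=0, col=0), (row=2, col=0), (row=4, col=0), (row=5, col=1), (row=6, col=2), (row=7, col=3), (row=8, col=4), (row=9, col=5), (row=9, col=7), (row=10, col=6), (row=10, col=8)
  Distance 10: (row=5, col=0), (row=6, col=1), (row=7, col=2), (row=8, col=3), (row=9, col=4), (row=10, col=5), (row=10, col=7)
  Distance 11: (row=6, col=0), (row=7, col=1), (row=8, col=2), (row=9, col=3), (row=10, col=4)
  Distance 12: (row=7, col=0), (row=8, col=1), (row=9, col=2), (row=10, col=3)
  Distance 13: (row=8, col=0), (row=9, col=1), (row=10, col=2)
  Distance 14: (row=9, col=0), (row=10, col=1)
  Distance 15: (row=10, col=0)
Total reachable: 96 (grid has 96 open cells total)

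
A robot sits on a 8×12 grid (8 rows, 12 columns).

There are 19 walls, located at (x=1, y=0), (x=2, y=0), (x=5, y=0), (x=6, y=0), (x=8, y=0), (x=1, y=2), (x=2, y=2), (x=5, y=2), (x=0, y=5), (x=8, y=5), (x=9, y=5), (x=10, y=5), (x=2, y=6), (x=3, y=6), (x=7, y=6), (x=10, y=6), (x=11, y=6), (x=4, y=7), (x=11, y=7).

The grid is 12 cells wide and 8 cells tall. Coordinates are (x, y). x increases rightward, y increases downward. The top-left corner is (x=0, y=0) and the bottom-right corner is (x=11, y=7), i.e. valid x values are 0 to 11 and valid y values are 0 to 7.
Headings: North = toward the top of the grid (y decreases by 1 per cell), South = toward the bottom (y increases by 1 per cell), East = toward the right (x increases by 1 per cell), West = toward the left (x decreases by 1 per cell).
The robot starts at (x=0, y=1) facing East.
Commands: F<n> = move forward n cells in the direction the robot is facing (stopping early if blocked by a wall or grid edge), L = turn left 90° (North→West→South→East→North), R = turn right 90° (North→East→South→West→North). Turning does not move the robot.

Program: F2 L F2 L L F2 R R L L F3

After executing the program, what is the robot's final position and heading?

Start: (x=0, y=1), facing East
  F2: move forward 2, now at (x=2, y=1)
  L: turn left, now facing North
  F2: move forward 0/2 (blocked), now at (x=2, y=1)
  L: turn left, now facing West
  L: turn left, now facing South
  F2: move forward 0/2 (blocked), now at (x=2, y=1)
  R: turn right, now facing West
  R: turn right, now facing North
  L: turn left, now facing West
  L: turn left, now facing South
  F3: move forward 0/3 (blocked), now at (x=2, y=1)
Final: (x=2, y=1), facing South

Answer: Final position: (x=2, y=1), facing South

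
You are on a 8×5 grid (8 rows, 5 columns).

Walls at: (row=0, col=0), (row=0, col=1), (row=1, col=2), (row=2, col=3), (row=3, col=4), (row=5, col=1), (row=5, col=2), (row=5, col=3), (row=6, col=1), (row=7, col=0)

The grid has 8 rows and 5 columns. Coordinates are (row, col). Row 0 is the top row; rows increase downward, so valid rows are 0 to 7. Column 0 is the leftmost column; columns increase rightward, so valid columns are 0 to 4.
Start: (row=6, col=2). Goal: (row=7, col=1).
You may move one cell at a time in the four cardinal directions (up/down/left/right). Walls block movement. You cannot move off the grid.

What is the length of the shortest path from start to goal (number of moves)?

BFS from (row=6, col=2) until reaching (row=7, col=1):
  Distance 0: (row=6, col=2)
  Distance 1: (row=6, col=3), (row=7, col=2)
  Distance 2: (row=6, col=4), (row=7, col=1), (row=7, col=3)  <- goal reached here
One shortest path (2 moves): (row=6, col=2) -> (row=7, col=2) -> (row=7, col=1)

Answer: Shortest path length: 2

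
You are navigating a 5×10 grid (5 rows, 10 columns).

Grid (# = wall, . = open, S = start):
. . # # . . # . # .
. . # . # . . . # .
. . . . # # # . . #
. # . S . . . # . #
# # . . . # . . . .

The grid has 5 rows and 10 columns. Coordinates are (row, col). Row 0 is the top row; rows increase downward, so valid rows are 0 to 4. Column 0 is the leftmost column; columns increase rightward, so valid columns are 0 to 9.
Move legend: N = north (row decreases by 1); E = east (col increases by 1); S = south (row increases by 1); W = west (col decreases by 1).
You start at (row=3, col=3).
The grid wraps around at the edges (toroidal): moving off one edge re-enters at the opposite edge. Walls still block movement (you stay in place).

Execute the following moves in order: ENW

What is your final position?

Start: (row=3, col=3)
  E (east): (row=3, col=3) -> (row=3, col=4)
  N (north): blocked, stay at (row=3, col=4)
  W (west): (row=3, col=4) -> (row=3, col=3)
Final: (row=3, col=3)

Answer: Final position: (row=3, col=3)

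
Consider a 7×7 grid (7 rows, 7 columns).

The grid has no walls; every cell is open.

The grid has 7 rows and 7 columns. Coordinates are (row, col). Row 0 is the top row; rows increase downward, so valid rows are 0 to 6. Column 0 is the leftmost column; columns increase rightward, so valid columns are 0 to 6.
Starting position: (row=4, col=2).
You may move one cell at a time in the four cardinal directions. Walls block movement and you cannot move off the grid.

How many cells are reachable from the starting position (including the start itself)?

BFS flood-fill from (row=4, col=2):
  Distance 0: (row=4, col=2)
  Distance 1: (row=3, col=2), (row=4, col=1), (row=4, col=3), (row=5, col=2)
  Distance 2: (row=2, col=2), (row=3, col=1), (row=3, col=3), (row=4, col=0), (row=4, col=4), (row=5, col=1), (row=5, col=3), (row=6, col=2)
  Distance 3: (row=1, col=2), (row=2, col=1), (row=2, col=3), (row=3, col=0), (row=3, col=4), (row=4, col=5), (row=5, col=0), (row=5, col=4), (row=6, col=1), (row=6, col=3)
  Distance 4: (row=0, col=2), (row=1, col=1), (row=1, col=3), (row=2, col=0), (row=2, col=4), (row=3, col=5), (row=4, col=6), (row=5, col=5), (row=6, col=0), (row=6, col=4)
  Distance 5: (row=0, col=1), (row=0, col=3), (row=1, col=0), (row=1, col=4), (row=2, col=5), (row=3, col=6), (row=5, col=6), (row=6, col=5)
  Distance 6: (row=0, col=0), (row=0, col=4), (row=1, col=5), (row=2, col=6), (row=6, col=6)
  Distance 7: (row=0, col=5), (row=1, col=6)
  Distance 8: (row=0, col=6)
Total reachable: 49 (grid has 49 open cells total)

Answer: Reachable cells: 49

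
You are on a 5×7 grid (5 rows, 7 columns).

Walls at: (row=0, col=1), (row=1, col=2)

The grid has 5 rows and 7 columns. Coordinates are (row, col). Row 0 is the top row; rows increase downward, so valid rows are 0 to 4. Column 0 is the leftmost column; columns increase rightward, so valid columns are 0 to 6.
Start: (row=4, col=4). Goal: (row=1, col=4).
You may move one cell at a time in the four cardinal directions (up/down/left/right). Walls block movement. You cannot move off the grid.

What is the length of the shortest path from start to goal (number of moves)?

Answer: Shortest path length: 3

Derivation:
BFS from (row=4, col=4) until reaching (row=1, col=4):
  Distance 0: (row=4, col=4)
  Distance 1: (row=3, col=4), (row=4, col=3), (row=4, col=5)
  Distance 2: (row=2, col=4), (row=3, col=3), (row=3, col=5), (row=4, col=2), (row=4, col=6)
  Distance 3: (row=1, col=4), (row=2, col=3), (row=2, col=5), (row=3, col=2), (row=3, col=6), (row=4, col=1)  <- goal reached here
One shortest path (3 moves): (row=4, col=4) -> (row=3, col=4) -> (row=2, col=4) -> (row=1, col=4)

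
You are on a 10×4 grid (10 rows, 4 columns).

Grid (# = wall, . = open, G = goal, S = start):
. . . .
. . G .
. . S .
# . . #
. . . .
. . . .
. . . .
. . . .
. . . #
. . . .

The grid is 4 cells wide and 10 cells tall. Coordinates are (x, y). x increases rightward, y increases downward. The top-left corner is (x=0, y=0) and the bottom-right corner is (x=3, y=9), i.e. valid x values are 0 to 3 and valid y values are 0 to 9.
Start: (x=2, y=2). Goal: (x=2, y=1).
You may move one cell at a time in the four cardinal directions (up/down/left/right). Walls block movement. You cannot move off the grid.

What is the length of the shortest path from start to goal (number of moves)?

Answer: Shortest path length: 1

Derivation:
BFS from (x=2, y=2) until reaching (x=2, y=1):
  Distance 0: (x=2, y=2)
  Distance 1: (x=2, y=1), (x=1, y=2), (x=3, y=2), (x=2, y=3)  <- goal reached here
One shortest path (1 moves): (x=2, y=2) -> (x=2, y=1)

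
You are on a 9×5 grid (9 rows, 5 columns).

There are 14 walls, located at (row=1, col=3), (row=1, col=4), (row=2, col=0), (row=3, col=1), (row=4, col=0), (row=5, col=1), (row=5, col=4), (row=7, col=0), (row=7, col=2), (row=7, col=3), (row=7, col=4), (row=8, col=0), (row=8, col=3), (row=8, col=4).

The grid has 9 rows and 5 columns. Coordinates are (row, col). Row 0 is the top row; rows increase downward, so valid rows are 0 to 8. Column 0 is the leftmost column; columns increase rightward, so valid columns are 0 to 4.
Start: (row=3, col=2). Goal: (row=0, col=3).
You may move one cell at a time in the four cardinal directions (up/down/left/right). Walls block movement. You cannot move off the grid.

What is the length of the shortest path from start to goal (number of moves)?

BFS from (row=3, col=2) until reaching (row=0, col=3):
  Distance 0: (row=3, col=2)
  Distance 1: (row=2, col=2), (row=3, col=3), (row=4, col=2)
  Distance 2: (row=1, col=2), (row=2, col=1), (row=2, col=3), (row=3, col=4), (row=4, col=1), (row=4, col=3), (row=5, col=2)
  Distance 3: (row=0, col=2), (row=1, col=1), (row=2, col=4), (row=4, col=4), (row=5, col=3), (row=6, col=2)
  Distance 4: (row=0, col=1), (row=0, col=3), (row=1, col=0), (row=6, col=1), (row=6, col=3)  <- goal reached here
One shortest path (4 moves): (row=3, col=2) -> (row=2, col=2) -> (row=1, col=2) -> (row=0, col=2) -> (row=0, col=3)

Answer: Shortest path length: 4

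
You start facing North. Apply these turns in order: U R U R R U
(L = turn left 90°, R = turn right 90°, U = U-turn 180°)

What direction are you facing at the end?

Start: North
  U (U-turn (180°)) -> South
  R (right (90° clockwise)) -> West
  U (U-turn (180°)) -> East
  R (right (90° clockwise)) -> South
  R (right (90° clockwise)) -> West
  U (U-turn (180°)) -> East
Final: East

Answer: Final heading: East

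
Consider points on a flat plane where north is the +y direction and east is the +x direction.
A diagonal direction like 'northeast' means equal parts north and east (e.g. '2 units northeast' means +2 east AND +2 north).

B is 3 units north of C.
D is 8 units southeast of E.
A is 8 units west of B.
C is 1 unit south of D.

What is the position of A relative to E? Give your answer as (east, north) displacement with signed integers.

Place E at the origin (east=0, north=0).
  D is 8 units southeast of E: delta (east=+8, north=-8); D at (east=8, north=-8).
  C is 1 unit south of D: delta (east=+0, north=-1); C at (east=8, north=-9).
  B is 3 units north of C: delta (east=+0, north=+3); B at (east=8, north=-6).
  A is 8 units west of B: delta (east=-8, north=+0); A at (east=0, north=-6).
Therefore A relative to E: (east=0, north=-6).

Answer: A is at (east=0, north=-6) relative to E.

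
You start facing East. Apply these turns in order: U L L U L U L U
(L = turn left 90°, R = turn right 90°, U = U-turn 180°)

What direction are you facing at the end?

Answer: Final heading: East

Derivation:
Start: East
  U (U-turn (180°)) -> West
  L (left (90° counter-clockwise)) -> South
  L (left (90° counter-clockwise)) -> East
  U (U-turn (180°)) -> West
  L (left (90° counter-clockwise)) -> South
  U (U-turn (180°)) -> North
  L (left (90° counter-clockwise)) -> West
  U (U-turn (180°)) -> East
Final: East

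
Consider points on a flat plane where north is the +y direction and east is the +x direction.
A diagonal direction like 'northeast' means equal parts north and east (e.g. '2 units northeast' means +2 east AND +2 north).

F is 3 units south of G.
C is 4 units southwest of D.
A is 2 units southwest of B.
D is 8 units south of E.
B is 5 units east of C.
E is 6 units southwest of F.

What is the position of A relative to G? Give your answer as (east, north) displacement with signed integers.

Answer: A is at (east=-7, north=-23) relative to G.

Derivation:
Place G at the origin (east=0, north=0).
  F is 3 units south of G: delta (east=+0, north=-3); F at (east=0, north=-3).
  E is 6 units southwest of F: delta (east=-6, north=-6); E at (east=-6, north=-9).
  D is 8 units south of E: delta (east=+0, north=-8); D at (east=-6, north=-17).
  C is 4 units southwest of D: delta (east=-4, north=-4); C at (east=-10, north=-21).
  B is 5 units east of C: delta (east=+5, north=+0); B at (east=-5, north=-21).
  A is 2 units southwest of B: delta (east=-2, north=-2); A at (east=-7, north=-23).
Therefore A relative to G: (east=-7, north=-23).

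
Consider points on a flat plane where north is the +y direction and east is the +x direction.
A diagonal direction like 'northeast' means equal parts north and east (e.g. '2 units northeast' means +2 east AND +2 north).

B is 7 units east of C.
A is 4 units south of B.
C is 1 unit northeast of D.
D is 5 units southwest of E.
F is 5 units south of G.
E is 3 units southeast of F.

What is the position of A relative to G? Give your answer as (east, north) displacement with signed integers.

Place G at the origin (east=0, north=0).
  F is 5 units south of G: delta (east=+0, north=-5); F at (east=0, north=-5).
  E is 3 units southeast of F: delta (east=+3, north=-3); E at (east=3, north=-8).
  D is 5 units southwest of E: delta (east=-5, north=-5); D at (east=-2, north=-13).
  C is 1 unit northeast of D: delta (east=+1, north=+1); C at (east=-1, north=-12).
  B is 7 units east of C: delta (east=+7, north=+0); B at (east=6, north=-12).
  A is 4 units south of B: delta (east=+0, north=-4); A at (east=6, north=-16).
Therefore A relative to G: (east=6, north=-16).

Answer: A is at (east=6, north=-16) relative to G.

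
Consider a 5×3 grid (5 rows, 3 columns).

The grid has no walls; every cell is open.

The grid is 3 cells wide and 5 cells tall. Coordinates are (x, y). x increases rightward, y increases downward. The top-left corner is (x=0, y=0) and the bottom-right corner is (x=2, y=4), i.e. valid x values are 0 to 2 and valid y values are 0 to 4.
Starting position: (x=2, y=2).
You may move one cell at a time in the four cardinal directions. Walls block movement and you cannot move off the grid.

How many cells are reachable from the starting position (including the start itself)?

Answer: Reachable cells: 15

Derivation:
BFS flood-fill from (x=2, y=2):
  Distance 0: (x=2, y=2)
  Distance 1: (x=2, y=1), (x=1, y=2), (x=2, y=3)
  Distance 2: (x=2, y=0), (x=1, y=1), (x=0, y=2), (x=1, y=3), (x=2, y=4)
  Distance 3: (x=1, y=0), (x=0, y=1), (x=0, y=3), (x=1, y=4)
  Distance 4: (x=0, y=0), (x=0, y=4)
Total reachable: 15 (grid has 15 open cells total)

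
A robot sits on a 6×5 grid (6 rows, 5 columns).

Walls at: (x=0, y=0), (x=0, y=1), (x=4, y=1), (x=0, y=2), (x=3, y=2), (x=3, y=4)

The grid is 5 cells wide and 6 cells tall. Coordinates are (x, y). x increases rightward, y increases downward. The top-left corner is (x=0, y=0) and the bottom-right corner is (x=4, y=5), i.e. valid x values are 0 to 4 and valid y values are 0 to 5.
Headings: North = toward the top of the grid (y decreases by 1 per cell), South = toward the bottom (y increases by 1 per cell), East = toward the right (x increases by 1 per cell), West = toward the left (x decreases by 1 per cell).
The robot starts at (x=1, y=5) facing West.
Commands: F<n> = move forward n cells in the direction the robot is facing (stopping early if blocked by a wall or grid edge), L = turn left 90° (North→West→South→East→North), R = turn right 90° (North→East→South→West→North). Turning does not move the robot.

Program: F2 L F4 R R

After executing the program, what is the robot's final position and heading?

Start: (x=1, y=5), facing West
  F2: move forward 1/2 (blocked), now at (x=0, y=5)
  L: turn left, now facing South
  F4: move forward 0/4 (blocked), now at (x=0, y=5)
  R: turn right, now facing West
  R: turn right, now facing North
Final: (x=0, y=5), facing North

Answer: Final position: (x=0, y=5), facing North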